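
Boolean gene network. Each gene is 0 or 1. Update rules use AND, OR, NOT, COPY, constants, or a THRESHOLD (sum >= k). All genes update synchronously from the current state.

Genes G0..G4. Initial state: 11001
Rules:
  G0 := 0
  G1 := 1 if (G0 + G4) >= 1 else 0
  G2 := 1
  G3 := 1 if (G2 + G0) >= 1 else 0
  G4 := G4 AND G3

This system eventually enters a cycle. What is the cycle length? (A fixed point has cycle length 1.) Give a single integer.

Answer: 1

Derivation:
Step 0: 11001
Step 1: G0=0(const) G1=(1+1>=1)=1 G2=1(const) G3=(0+1>=1)=1 G4=G4&G3=1&0=0 -> 01110
Step 2: G0=0(const) G1=(0+0>=1)=0 G2=1(const) G3=(1+0>=1)=1 G4=G4&G3=0&1=0 -> 00110
Step 3: G0=0(const) G1=(0+0>=1)=0 G2=1(const) G3=(1+0>=1)=1 G4=G4&G3=0&1=0 -> 00110
State from step 3 equals state from step 2 -> cycle length 1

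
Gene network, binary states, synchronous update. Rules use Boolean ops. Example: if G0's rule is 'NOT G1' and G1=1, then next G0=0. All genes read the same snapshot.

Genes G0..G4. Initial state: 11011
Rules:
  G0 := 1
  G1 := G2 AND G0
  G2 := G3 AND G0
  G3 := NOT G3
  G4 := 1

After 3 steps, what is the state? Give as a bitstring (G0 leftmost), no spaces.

Step 1: G0=1(const) G1=G2&G0=0&1=0 G2=G3&G0=1&1=1 G3=NOT G3=NOT 1=0 G4=1(const) -> 10101
Step 2: G0=1(const) G1=G2&G0=1&1=1 G2=G3&G0=0&1=0 G3=NOT G3=NOT 0=1 G4=1(const) -> 11011
Step 3: G0=1(const) G1=G2&G0=0&1=0 G2=G3&G0=1&1=1 G3=NOT G3=NOT 1=0 G4=1(const) -> 10101

10101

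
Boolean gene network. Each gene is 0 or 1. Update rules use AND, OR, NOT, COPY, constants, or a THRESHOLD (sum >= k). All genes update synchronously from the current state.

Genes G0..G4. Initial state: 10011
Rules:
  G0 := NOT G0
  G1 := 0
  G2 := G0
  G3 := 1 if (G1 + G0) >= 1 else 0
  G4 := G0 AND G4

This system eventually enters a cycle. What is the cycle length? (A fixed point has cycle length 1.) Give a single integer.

Step 0: 10011
Step 1: G0=NOT G0=NOT 1=0 G1=0(const) G2=G0=1 G3=(0+1>=1)=1 G4=G0&G4=1&1=1 -> 00111
Step 2: G0=NOT G0=NOT 0=1 G1=0(const) G2=G0=0 G3=(0+0>=1)=0 G4=G0&G4=0&1=0 -> 10000
Step 3: G0=NOT G0=NOT 1=0 G1=0(const) G2=G0=1 G3=(0+1>=1)=1 G4=G0&G4=1&0=0 -> 00110
Step 4: G0=NOT G0=NOT 0=1 G1=0(const) G2=G0=0 G3=(0+0>=1)=0 G4=G0&G4=0&0=0 -> 10000
State from step 4 equals state from step 2 -> cycle length 2

Answer: 2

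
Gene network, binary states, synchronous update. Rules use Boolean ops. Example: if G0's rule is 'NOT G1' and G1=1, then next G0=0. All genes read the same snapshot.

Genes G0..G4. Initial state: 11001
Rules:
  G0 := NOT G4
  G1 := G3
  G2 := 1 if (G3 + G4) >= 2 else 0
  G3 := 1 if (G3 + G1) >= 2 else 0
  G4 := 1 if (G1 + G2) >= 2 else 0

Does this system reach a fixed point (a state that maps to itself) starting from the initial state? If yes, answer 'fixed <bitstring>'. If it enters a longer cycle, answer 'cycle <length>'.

Step 0: 11001
Step 1: G0=NOT G4=NOT 1=0 G1=G3=0 G2=(0+1>=2)=0 G3=(0+1>=2)=0 G4=(1+0>=2)=0 -> 00000
Step 2: G0=NOT G4=NOT 0=1 G1=G3=0 G2=(0+0>=2)=0 G3=(0+0>=2)=0 G4=(0+0>=2)=0 -> 10000
Step 3: G0=NOT G4=NOT 0=1 G1=G3=0 G2=(0+0>=2)=0 G3=(0+0>=2)=0 G4=(0+0>=2)=0 -> 10000
Fixed point reached at step 2: 10000

Answer: fixed 10000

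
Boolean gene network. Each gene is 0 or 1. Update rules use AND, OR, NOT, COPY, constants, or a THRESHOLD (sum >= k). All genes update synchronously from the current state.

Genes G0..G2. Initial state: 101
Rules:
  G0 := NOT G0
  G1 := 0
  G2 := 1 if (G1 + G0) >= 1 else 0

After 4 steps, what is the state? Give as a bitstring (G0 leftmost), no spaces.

Step 1: G0=NOT G0=NOT 1=0 G1=0(const) G2=(0+1>=1)=1 -> 001
Step 2: G0=NOT G0=NOT 0=1 G1=0(const) G2=(0+0>=1)=0 -> 100
Step 3: G0=NOT G0=NOT 1=0 G1=0(const) G2=(0+1>=1)=1 -> 001
Step 4: G0=NOT G0=NOT 0=1 G1=0(const) G2=(0+0>=1)=0 -> 100

100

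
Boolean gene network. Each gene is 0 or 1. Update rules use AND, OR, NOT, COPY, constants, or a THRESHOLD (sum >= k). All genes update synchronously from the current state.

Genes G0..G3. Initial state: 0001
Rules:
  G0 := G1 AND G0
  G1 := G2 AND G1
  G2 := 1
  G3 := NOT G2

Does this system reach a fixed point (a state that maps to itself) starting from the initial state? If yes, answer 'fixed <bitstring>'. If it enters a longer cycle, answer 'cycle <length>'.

Answer: fixed 0010

Derivation:
Step 0: 0001
Step 1: G0=G1&G0=0&0=0 G1=G2&G1=0&0=0 G2=1(const) G3=NOT G2=NOT 0=1 -> 0011
Step 2: G0=G1&G0=0&0=0 G1=G2&G1=1&0=0 G2=1(const) G3=NOT G2=NOT 1=0 -> 0010
Step 3: G0=G1&G0=0&0=0 G1=G2&G1=1&0=0 G2=1(const) G3=NOT G2=NOT 1=0 -> 0010
Fixed point reached at step 2: 0010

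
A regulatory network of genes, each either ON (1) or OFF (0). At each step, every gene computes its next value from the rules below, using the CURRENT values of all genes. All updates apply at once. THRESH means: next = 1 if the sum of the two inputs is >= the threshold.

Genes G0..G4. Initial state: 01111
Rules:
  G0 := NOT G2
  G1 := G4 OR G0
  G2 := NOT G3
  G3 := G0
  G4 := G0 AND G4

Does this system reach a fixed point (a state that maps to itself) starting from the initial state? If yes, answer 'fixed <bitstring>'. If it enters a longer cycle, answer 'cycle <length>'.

Step 0: 01111
Step 1: G0=NOT G2=NOT 1=0 G1=G4|G0=1|0=1 G2=NOT G3=NOT 1=0 G3=G0=0 G4=G0&G4=0&1=0 -> 01000
Step 2: G0=NOT G2=NOT 0=1 G1=G4|G0=0|0=0 G2=NOT G3=NOT 0=1 G3=G0=0 G4=G0&G4=0&0=0 -> 10100
Step 3: G0=NOT G2=NOT 1=0 G1=G4|G0=0|1=1 G2=NOT G3=NOT 0=1 G3=G0=1 G4=G0&G4=1&0=0 -> 01110
Step 4: G0=NOT G2=NOT 1=0 G1=G4|G0=0|0=0 G2=NOT G3=NOT 1=0 G3=G0=0 G4=G0&G4=0&0=0 -> 00000
Step 5: G0=NOT G2=NOT 0=1 G1=G4|G0=0|0=0 G2=NOT G3=NOT 0=1 G3=G0=0 G4=G0&G4=0&0=0 -> 10100
Cycle of length 3 starting at step 2 -> no fixed point

Answer: cycle 3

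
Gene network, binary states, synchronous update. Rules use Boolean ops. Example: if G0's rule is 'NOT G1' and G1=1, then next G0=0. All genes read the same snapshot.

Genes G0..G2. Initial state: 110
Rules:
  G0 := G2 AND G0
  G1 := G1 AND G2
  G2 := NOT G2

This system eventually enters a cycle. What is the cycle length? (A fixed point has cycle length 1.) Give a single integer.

Answer: 2

Derivation:
Step 0: 110
Step 1: G0=G2&G0=0&1=0 G1=G1&G2=1&0=0 G2=NOT G2=NOT 0=1 -> 001
Step 2: G0=G2&G0=1&0=0 G1=G1&G2=0&1=0 G2=NOT G2=NOT 1=0 -> 000
Step 3: G0=G2&G0=0&0=0 G1=G1&G2=0&0=0 G2=NOT G2=NOT 0=1 -> 001
State from step 3 equals state from step 1 -> cycle length 2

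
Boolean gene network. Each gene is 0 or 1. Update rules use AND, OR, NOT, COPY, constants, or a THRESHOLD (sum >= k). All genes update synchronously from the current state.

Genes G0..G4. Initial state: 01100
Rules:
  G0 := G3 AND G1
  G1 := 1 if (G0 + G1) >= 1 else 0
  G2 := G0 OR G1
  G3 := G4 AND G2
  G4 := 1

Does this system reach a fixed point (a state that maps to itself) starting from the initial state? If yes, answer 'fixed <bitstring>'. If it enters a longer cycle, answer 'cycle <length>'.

Answer: fixed 11111

Derivation:
Step 0: 01100
Step 1: G0=G3&G1=0&1=0 G1=(0+1>=1)=1 G2=G0|G1=0|1=1 G3=G4&G2=0&1=0 G4=1(const) -> 01101
Step 2: G0=G3&G1=0&1=0 G1=(0+1>=1)=1 G2=G0|G1=0|1=1 G3=G4&G2=1&1=1 G4=1(const) -> 01111
Step 3: G0=G3&G1=1&1=1 G1=(0+1>=1)=1 G2=G0|G1=0|1=1 G3=G4&G2=1&1=1 G4=1(const) -> 11111
Step 4: G0=G3&G1=1&1=1 G1=(1+1>=1)=1 G2=G0|G1=1|1=1 G3=G4&G2=1&1=1 G4=1(const) -> 11111
Fixed point reached at step 3: 11111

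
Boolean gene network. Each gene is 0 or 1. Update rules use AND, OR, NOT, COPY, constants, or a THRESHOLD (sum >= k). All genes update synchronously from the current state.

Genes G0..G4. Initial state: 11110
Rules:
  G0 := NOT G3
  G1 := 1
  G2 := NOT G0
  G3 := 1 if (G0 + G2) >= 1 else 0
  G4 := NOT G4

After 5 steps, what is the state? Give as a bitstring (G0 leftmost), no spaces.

Step 1: G0=NOT G3=NOT 1=0 G1=1(const) G2=NOT G0=NOT 1=0 G3=(1+1>=1)=1 G4=NOT G4=NOT 0=1 -> 01011
Step 2: G0=NOT G3=NOT 1=0 G1=1(const) G2=NOT G0=NOT 0=1 G3=(0+0>=1)=0 G4=NOT G4=NOT 1=0 -> 01100
Step 3: G0=NOT G3=NOT 0=1 G1=1(const) G2=NOT G0=NOT 0=1 G3=(0+1>=1)=1 G4=NOT G4=NOT 0=1 -> 11111
Step 4: G0=NOT G3=NOT 1=0 G1=1(const) G2=NOT G0=NOT 1=0 G3=(1+1>=1)=1 G4=NOT G4=NOT 1=0 -> 01010
Step 5: G0=NOT G3=NOT 1=0 G1=1(const) G2=NOT G0=NOT 0=1 G3=(0+0>=1)=0 G4=NOT G4=NOT 0=1 -> 01101

01101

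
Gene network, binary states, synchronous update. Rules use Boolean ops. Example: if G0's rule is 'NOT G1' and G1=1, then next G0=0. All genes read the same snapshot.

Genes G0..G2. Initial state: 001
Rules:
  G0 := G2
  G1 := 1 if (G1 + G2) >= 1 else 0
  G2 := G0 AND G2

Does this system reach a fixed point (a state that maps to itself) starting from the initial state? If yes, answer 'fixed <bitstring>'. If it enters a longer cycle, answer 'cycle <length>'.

Answer: fixed 010

Derivation:
Step 0: 001
Step 1: G0=G2=1 G1=(0+1>=1)=1 G2=G0&G2=0&1=0 -> 110
Step 2: G0=G2=0 G1=(1+0>=1)=1 G2=G0&G2=1&0=0 -> 010
Step 3: G0=G2=0 G1=(1+0>=1)=1 G2=G0&G2=0&0=0 -> 010
Fixed point reached at step 2: 010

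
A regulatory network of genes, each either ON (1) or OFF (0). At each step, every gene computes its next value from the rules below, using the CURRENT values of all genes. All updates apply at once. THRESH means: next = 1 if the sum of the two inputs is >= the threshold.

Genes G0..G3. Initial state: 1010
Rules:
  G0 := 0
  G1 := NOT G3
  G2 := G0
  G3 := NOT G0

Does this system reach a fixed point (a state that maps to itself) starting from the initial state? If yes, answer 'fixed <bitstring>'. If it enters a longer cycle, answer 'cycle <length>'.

Answer: fixed 0001

Derivation:
Step 0: 1010
Step 1: G0=0(const) G1=NOT G3=NOT 0=1 G2=G0=1 G3=NOT G0=NOT 1=0 -> 0110
Step 2: G0=0(const) G1=NOT G3=NOT 0=1 G2=G0=0 G3=NOT G0=NOT 0=1 -> 0101
Step 3: G0=0(const) G1=NOT G3=NOT 1=0 G2=G0=0 G3=NOT G0=NOT 0=1 -> 0001
Step 4: G0=0(const) G1=NOT G3=NOT 1=0 G2=G0=0 G3=NOT G0=NOT 0=1 -> 0001
Fixed point reached at step 3: 0001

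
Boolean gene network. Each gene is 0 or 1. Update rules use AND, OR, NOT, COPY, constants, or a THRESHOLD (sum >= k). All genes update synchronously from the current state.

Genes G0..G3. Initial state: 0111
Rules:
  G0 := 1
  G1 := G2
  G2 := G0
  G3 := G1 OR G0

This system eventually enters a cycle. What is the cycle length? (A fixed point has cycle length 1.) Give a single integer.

Answer: 1

Derivation:
Step 0: 0111
Step 1: G0=1(const) G1=G2=1 G2=G0=0 G3=G1|G0=1|0=1 -> 1101
Step 2: G0=1(const) G1=G2=0 G2=G0=1 G3=G1|G0=1|1=1 -> 1011
Step 3: G0=1(const) G1=G2=1 G2=G0=1 G3=G1|G0=0|1=1 -> 1111
Step 4: G0=1(const) G1=G2=1 G2=G0=1 G3=G1|G0=1|1=1 -> 1111
State from step 4 equals state from step 3 -> cycle length 1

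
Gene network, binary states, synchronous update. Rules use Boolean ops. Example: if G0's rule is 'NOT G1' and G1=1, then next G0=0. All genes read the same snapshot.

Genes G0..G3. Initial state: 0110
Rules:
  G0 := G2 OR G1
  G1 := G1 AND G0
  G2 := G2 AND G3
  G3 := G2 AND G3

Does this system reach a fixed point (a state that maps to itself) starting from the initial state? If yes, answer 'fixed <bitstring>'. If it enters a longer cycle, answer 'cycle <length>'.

Step 0: 0110
Step 1: G0=G2|G1=1|1=1 G1=G1&G0=1&0=0 G2=G2&G3=1&0=0 G3=G2&G3=1&0=0 -> 1000
Step 2: G0=G2|G1=0|0=0 G1=G1&G0=0&1=0 G2=G2&G3=0&0=0 G3=G2&G3=0&0=0 -> 0000
Step 3: G0=G2|G1=0|0=0 G1=G1&G0=0&0=0 G2=G2&G3=0&0=0 G3=G2&G3=0&0=0 -> 0000
Fixed point reached at step 2: 0000

Answer: fixed 0000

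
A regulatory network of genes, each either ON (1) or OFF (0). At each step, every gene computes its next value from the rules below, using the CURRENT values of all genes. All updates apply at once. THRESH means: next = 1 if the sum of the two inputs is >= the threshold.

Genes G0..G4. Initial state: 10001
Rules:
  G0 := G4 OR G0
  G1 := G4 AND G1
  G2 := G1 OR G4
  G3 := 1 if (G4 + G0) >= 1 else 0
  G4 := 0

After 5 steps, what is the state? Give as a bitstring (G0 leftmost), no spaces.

Step 1: G0=G4|G0=1|1=1 G1=G4&G1=1&0=0 G2=G1|G4=0|1=1 G3=(1+1>=1)=1 G4=0(const) -> 10110
Step 2: G0=G4|G0=0|1=1 G1=G4&G1=0&0=0 G2=G1|G4=0|0=0 G3=(0+1>=1)=1 G4=0(const) -> 10010
Step 3: G0=G4|G0=0|1=1 G1=G4&G1=0&0=0 G2=G1|G4=0|0=0 G3=(0+1>=1)=1 G4=0(const) -> 10010
Step 4: G0=G4|G0=0|1=1 G1=G4&G1=0&0=0 G2=G1|G4=0|0=0 G3=(0+1>=1)=1 G4=0(const) -> 10010
Step 5: G0=G4|G0=0|1=1 G1=G4&G1=0&0=0 G2=G1|G4=0|0=0 G3=(0+1>=1)=1 G4=0(const) -> 10010

10010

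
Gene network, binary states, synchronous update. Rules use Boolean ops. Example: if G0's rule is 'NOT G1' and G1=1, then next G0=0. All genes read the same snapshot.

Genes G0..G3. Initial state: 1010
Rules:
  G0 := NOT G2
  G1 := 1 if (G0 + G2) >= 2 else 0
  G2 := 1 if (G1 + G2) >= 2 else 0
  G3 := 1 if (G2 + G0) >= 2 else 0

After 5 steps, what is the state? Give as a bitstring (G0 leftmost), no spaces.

Step 1: G0=NOT G2=NOT 1=0 G1=(1+1>=2)=1 G2=(0+1>=2)=0 G3=(1+1>=2)=1 -> 0101
Step 2: G0=NOT G2=NOT 0=1 G1=(0+0>=2)=0 G2=(1+0>=2)=0 G3=(0+0>=2)=0 -> 1000
Step 3: G0=NOT G2=NOT 0=1 G1=(1+0>=2)=0 G2=(0+0>=2)=0 G3=(0+1>=2)=0 -> 1000
Step 4: G0=NOT G2=NOT 0=1 G1=(1+0>=2)=0 G2=(0+0>=2)=0 G3=(0+1>=2)=0 -> 1000
Step 5: G0=NOT G2=NOT 0=1 G1=(1+0>=2)=0 G2=(0+0>=2)=0 G3=(0+1>=2)=0 -> 1000

1000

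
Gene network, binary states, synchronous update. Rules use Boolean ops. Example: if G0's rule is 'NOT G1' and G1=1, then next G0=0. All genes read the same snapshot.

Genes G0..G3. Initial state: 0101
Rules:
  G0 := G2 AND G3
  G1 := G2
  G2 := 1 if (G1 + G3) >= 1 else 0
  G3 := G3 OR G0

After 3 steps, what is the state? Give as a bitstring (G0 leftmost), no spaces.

Step 1: G0=G2&G3=0&1=0 G1=G2=0 G2=(1+1>=1)=1 G3=G3|G0=1|0=1 -> 0011
Step 2: G0=G2&G3=1&1=1 G1=G2=1 G2=(0+1>=1)=1 G3=G3|G0=1|0=1 -> 1111
Step 3: G0=G2&G3=1&1=1 G1=G2=1 G2=(1+1>=1)=1 G3=G3|G0=1|1=1 -> 1111

1111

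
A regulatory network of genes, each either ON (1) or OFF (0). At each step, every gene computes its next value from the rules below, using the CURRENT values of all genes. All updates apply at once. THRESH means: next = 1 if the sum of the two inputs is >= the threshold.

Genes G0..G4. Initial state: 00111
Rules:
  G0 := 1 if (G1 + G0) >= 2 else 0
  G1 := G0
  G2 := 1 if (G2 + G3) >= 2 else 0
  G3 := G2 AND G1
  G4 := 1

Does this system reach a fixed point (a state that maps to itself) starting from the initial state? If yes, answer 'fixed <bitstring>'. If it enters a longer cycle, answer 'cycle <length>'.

Answer: fixed 00001

Derivation:
Step 0: 00111
Step 1: G0=(0+0>=2)=0 G1=G0=0 G2=(1+1>=2)=1 G3=G2&G1=1&0=0 G4=1(const) -> 00101
Step 2: G0=(0+0>=2)=0 G1=G0=0 G2=(1+0>=2)=0 G3=G2&G1=1&0=0 G4=1(const) -> 00001
Step 3: G0=(0+0>=2)=0 G1=G0=0 G2=(0+0>=2)=0 G3=G2&G1=0&0=0 G4=1(const) -> 00001
Fixed point reached at step 2: 00001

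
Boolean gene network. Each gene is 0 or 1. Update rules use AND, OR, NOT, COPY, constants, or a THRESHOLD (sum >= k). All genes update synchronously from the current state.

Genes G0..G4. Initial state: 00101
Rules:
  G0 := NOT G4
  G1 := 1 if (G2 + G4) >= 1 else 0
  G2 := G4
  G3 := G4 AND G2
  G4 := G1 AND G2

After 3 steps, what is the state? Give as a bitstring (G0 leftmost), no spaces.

Step 1: G0=NOT G4=NOT 1=0 G1=(1+1>=1)=1 G2=G4=1 G3=G4&G2=1&1=1 G4=G1&G2=0&1=0 -> 01110
Step 2: G0=NOT G4=NOT 0=1 G1=(1+0>=1)=1 G2=G4=0 G3=G4&G2=0&1=0 G4=G1&G2=1&1=1 -> 11001
Step 3: G0=NOT G4=NOT 1=0 G1=(0+1>=1)=1 G2=G4=1 G3=G4&G2=1&0=0 G4=G1&G2=1&0=0 -> 01100

01100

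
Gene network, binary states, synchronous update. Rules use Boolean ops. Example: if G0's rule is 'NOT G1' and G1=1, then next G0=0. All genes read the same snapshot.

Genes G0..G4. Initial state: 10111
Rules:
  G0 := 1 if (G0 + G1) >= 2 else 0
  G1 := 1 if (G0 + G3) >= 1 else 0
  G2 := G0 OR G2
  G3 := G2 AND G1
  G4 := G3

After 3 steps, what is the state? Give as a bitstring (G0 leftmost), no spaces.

Step 1: G0=(1+0>=2)=0 G1=(1+1>=1)=1 G2=G0|G2=1|1=1 G3=G2&G1=1&0=0 G4=G3=1 -> 01101
Step 2: G0=(0+1>=2)=0 G1=(0+0>=1)=0 G2=G0|G2=0|1=1 G3=G2&G1=1&1=1 G4=G3=0 -> 00110
Step 3: G0=(0+0>=2)=0 G1=(0+1>=1)=1 G2=G0|G2=0|1=1 G3=G2&G1=1&0=0 G4=G3=1 -> 01101

01101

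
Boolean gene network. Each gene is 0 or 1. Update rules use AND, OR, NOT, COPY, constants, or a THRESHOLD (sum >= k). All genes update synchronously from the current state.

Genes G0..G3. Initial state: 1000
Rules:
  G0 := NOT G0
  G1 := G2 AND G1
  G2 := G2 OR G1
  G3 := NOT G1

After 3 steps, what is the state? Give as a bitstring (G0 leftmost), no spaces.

Step 1: G0=NOT G0=NOT 1=0 G1=G2&G1=0&0=0 G2=G2|G1=0|0=0 G3=NOT G1=NOT 0=1 -> 0001
Step 2: G0=NOT G0=NOT 0=1 G1=G2&G1=0&0=0 G2=G2|G1=0|0=0 G3=NOT G1=NOT 0=1 -> 1001
Step 3: G0=NOT G0=NOT 1=0 G1=G2&G1=0&0=0 G2=G2|G1=0|0=0 G3=NOT G1=NOT 0=1 -> 0001

0001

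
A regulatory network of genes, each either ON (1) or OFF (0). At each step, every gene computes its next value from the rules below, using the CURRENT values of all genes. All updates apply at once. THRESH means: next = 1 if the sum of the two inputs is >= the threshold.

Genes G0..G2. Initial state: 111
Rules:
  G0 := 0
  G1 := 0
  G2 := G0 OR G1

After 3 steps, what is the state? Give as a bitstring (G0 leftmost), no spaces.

Step 1: G0=0(const) G1=0(const) G2=G0|G1=1|1=1 -> 001
Step 2: G0=0(const) G1=0(const) G2=G0|G1=0|0=0 -> 000
Step 3: G0=0(const) G1=0(const) G2=G0|G1=0|0=0 -> 000

000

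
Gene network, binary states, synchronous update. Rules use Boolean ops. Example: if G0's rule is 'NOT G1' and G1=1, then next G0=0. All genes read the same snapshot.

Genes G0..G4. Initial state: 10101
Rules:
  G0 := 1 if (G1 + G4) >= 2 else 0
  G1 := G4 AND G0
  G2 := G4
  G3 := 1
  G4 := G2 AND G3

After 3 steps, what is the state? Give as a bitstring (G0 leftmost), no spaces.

Step 1: G0=(0+1>=2)=0 G1=G4&G0=1&1=1 G2=G4=1 G3=1(const) G4=G2&G3=1&0=0 -> 01110
Step 2: G0=(1+0>=2)=0 G1=G4&G0=0&0=0 G2=G4=0 G3=1(const) G4=G2&G3=1&1=1 -> 00011
Step 3: G0=(0+1>=2)=0 G1=G4&G0=1&0=0 G2=G4=1 G3=1(const) G4=G2&G3=0&1=0 -> 00110

00110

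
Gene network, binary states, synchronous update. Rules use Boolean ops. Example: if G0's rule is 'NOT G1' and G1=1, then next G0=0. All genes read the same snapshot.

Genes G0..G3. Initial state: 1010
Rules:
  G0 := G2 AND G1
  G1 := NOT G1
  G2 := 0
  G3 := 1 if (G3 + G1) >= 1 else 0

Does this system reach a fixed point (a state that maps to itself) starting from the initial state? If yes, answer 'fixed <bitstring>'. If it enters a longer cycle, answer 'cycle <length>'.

Answer: cycle 2

Derivation:
Step 0: 1010
Step 1: G0=G2&G1=1&0=0 G1=NOT G1=NOT 0=1 G2=0(const) G3=(0+0>=1)=0 -> 0100
Step 2: G0=G2&G1=0&1=0 G1=NOT G1=NOT 1=0 G2=0(const) G3=(0+1>=1)=1 -> 0001
Step 3: G0=G2&G1=0&0=0 G1=NOT G1=NOT 0=1 G2=0(const) G3=(1+0>=1)=1 -> 0101
Step 4: G0=G2&G1=0&1=0 G1=NOT G1=NOT 1=0 G2=0(const) G3=(1+1>=1)=1 -> 0001
Cycle of length 2 starting at step 2 -> no fixed point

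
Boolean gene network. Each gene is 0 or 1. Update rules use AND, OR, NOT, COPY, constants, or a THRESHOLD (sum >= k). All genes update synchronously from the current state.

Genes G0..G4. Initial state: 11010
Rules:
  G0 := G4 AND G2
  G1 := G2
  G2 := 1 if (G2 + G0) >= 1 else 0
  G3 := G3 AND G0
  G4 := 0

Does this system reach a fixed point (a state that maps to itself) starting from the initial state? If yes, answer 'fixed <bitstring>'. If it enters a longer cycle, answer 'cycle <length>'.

Step 0: 11010
Step 1: G0=G4&G2=0&0=0 G1=G2=0 G2=(0+1>=1)=1 G3=G3&G0=1&1=1 G4=0(const) -> 00110
Step 2: G0=G4&G2=0&1=0 G1=G2=1 G2=(1+0>=1)=1 G3=G3&G0=1&0=0 G4=0(const) -> 01100
Step 3: G0=G4&G2=0&1=0 G1=G2=1 G2=(1+0>=1)=1 G3=G3&G0=0&0=0 G4=0(const) -> 01100
Fixed point reached at step 2: 01100

Answer: fixed 01100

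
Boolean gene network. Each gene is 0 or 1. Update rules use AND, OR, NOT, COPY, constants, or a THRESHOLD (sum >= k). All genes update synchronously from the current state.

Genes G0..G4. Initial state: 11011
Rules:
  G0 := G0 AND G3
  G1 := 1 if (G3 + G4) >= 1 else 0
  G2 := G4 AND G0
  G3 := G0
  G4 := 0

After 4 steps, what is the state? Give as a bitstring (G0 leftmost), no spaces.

Step 1: G0=G0&G3=1&1=1 G1=(1+1>=1)=1 G2=G4&G0=1&1=1 G3=G0=1 G4=0(const) -> 11110
Step 2: G0=G0&G3=1&1=1 G1=(1+0>=1)=1 G2=G4&G0=0&1=0 G3=G0=1 G4=0(const) -> 11010
Step 3: G0=G0&G3=1&1=1 G1=(1+0>=1)=1 G2=G4&G0=0&1=0 G3=G0=1 G4=0(const) -> 11010
Step 4: G0=G0&G3=1&1=1 G1=(1+0>=1)=1 G2=G4&G0=0&1=0 G3=G0=1 G4=0(const) -> 11010

11010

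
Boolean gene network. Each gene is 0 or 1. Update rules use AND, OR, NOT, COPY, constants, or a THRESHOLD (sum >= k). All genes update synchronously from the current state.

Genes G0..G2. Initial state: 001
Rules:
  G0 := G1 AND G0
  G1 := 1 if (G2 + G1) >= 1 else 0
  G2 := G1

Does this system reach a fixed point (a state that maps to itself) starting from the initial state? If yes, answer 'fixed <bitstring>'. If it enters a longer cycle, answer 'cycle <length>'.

Answer: fixed 011

Derivation:
Step 0: 001
Step 1: G0=G1&G0=0&0=0 G1=(1+0>=1)=1 G2=G1=0 -> 010
Step 2: G0=G1&G0=1&0=0 G1=(0+1>=1)=1 G2=G1=1 -> 011
Step 3: G0=G1&G0=1&0=0 G1=(1+1>=1)=1 G2=G1=1 -> 011
Fixed point reached at step 2: 011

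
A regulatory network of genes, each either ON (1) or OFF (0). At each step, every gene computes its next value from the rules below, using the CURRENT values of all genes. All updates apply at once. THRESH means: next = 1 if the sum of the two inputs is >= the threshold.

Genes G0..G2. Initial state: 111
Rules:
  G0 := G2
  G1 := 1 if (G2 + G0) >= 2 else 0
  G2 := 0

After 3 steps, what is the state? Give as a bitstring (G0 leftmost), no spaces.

Step 1: G0=G2=1 G1=(1+1>=2)=1 G2=0(const) -> 110
Step 2: G0=G2=0 G1=(0+1>=2)=0 G2=0(const) -> 000
Step 3: G0=G2=0 G1=(0+0>=2)=0 G2=0(const) -> 000

000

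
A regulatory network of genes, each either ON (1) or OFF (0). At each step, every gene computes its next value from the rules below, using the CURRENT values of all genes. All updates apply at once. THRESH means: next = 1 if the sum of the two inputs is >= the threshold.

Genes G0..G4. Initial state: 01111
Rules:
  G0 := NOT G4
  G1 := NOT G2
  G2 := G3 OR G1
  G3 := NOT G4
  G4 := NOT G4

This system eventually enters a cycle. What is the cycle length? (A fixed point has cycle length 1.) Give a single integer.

Step 0: 01111
Step 1: G0=NOT G4=NOT 1=0 G1=NOT G2=NOT 1=0 G2=G3|G1=1|1=1 G3=NOT G4=NOT 1=0 G4=NOT G4=NOT 1=0 -> 00100
Step 2: G0=NOT G4=NOT 0=1 G1=NOT G2=NOT 1=0 G2=G3|G1=0|0=0 G3=NOT G4=NOT 0=1 G4=NOT G4=NOT 0=1 -> 10011
Step 3: G0=NOT G4=NOT 1=0 G1=NOT G2=NOT 0=1 G2=G3|G1=1|0=1 G3=NOT G4=NOT 1=0 G4=NOT G4=NOT 1=0 -> 01100
Step 4: G0=NOT G4=NOT 0=1 G1=NOT G2=NOT 1=0 G2=G3|G1=0|1=1 G3=NOT G4=NOT 0=1 G4=NOT G4=NOT 0=1 -> 10111
Step 5: G0=NOT G4=NOT 1=0 G1=NOT G2=NOT 1=0 G2=G3|G1=1|0=1 G3=NOT G4=NOT 1=0 G4=NOT G4=NOT 1=0 -> 00100
State from step 5 equals state from step 1 -> cycle length 4

Answer: 4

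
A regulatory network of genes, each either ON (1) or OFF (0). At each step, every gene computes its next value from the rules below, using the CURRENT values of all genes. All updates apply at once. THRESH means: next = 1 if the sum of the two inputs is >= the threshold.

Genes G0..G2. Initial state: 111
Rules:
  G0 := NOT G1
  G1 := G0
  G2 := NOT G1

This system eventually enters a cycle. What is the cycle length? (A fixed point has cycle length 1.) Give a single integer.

Step 0: 111
Step 1: G0=NOT G1=NOT 1=0 G1=G0=1 G2=NOT G1=NOT 1=0 -> 010
Step 2: G0=NOT G1=NOT 1=0 G1=G0=0 G2=NOT G1=NOT 1=0 -> 000
Step 3: G0=NOT G1=NOT 0=1 G1=G0=0 G2=NOT G1=NOT 0=1 -> 101
Step 4: G0=NOT G1=NOT 0=1 G1=G0=1 G2=NOT G1=NOT 0=1 -> 111
State from step 4 equals state from step 0 -> cycle length 4

Answer: 4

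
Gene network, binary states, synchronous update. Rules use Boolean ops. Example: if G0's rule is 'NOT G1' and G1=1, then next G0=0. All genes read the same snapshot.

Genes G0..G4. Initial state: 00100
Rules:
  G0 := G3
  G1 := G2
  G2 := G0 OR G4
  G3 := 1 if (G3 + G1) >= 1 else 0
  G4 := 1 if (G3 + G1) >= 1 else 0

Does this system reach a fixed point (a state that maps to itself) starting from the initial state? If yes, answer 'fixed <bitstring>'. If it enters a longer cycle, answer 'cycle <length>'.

Step 0: 00100
Step 1: G0=G3=0 G1=G2=1 G2=G0|G4=0|0=0 G3=(0+0>=1)=0 G4=(0+0>=1)=0 -> 01000
Step 2: G0=G3=0 G1=G2=0 G2=G0|G4=0|0=0 G3=(0+1>=1)=1 G4=(0+1>=1)=1 -> 00011
Step 3: G0=G3=1 G1=G2=0 G2=G0|G4=0|1=1 G3=(1+0>=1)=1 G4=(1+0>=1)=1 -> 10111
Step 4: G0=G3=1 G1=G2=1 G2=G0|G4=1|1=1 G3=(1+0>=1)=1 G4=(1+0>=1)=1 -> 11111
Step 5: G0=G3=1 G1=G2=1 G2=G0|G4=1|1=1 G3=(1+1>=1)=1 G4=(1+1>=1)=1 -> 11111
Fixed point reached at step 4: 11111

Answer: fixed 11111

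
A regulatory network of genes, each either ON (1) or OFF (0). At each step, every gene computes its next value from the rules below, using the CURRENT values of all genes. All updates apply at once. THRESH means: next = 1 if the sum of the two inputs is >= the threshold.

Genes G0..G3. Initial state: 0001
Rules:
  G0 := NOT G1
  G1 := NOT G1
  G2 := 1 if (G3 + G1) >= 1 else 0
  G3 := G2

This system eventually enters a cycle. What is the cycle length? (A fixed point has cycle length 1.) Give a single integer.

Step 0: 0001
Step 1: G0=NOT G1=NOT 0=1 G1=NOT G1=NOT 0=1 G2=(1+0>=1)=1 G3=G2=0 -> 1110
Step 2: G0=NOT G1=NOT 1=0 G1=NOT G1=NOT 1=0 G2=(0+1>=1)=1 G3=G2=1 -> 0011
Step 3: G0=NOT G1=NOT 0=1 G1=NOT G1=NOT 0=1 G2=(1+0>=1)=1 G3=G2=1 -> 1111
Step 4: G0=NOT G1=NOT 1=0 G1=NOT G1=NOT 1=0 G2=(1+1>=1)=1 G3=G2=1 -> 0011
State from step 4 equals state from step 2 -> cycle length 2

Answer: 2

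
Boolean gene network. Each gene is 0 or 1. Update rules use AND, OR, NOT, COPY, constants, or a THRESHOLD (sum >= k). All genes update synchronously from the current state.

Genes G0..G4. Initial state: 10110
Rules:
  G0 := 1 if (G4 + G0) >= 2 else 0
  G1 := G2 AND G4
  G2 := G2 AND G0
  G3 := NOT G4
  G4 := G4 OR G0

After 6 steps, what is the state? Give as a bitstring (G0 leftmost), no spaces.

Step 1: G0=(0+1>=2)=0 G1=G2&G4=1&0=0 G2=G2&G0=1&1=1 G3=NOT G4=NOT 0=1 G4=G4|G0=0|1=1 -> 00111
Step 2: G0=(1+0>=2)=0 G1=G2&G4=1&1=1 G2=G2&G0=1&0=0 G3=NOT G4=NOT 1=0 G4=G4|G0=1|0=1 -> 01001
Step 3: G0=(1+0>=2)=0 G1=G2&G4=0&1=0 G2=G2&G0=0&0=0 G3=NOT G4=NOT 1=0 G4=G4|G0=1|0=1 -> 00001
Step 4: G0=(1+0>=2)=0 G1=G2&G4=0&1=0 G2=G2&G0=0&0=0 G3=NOT G4=NOT 1=0 G4=G4|G0=1|0=1 -> 00001
Step 5: G0=(1+0>=2)=0 G1=G2&G4=0&1=0 G2=G2&G0=0&0=0 G3=NOT G4=NOT 1=0 G4=G4|G0=1|0=1 -> 00001
Step 6: G0=(1+0>=2)=0 G1=G2&G4=0&1=0 G2=G2&G0=0&0=0 G3=NOT G4=NOT 1=0 G4=G4|G0=1|0=1 -> 00001

00001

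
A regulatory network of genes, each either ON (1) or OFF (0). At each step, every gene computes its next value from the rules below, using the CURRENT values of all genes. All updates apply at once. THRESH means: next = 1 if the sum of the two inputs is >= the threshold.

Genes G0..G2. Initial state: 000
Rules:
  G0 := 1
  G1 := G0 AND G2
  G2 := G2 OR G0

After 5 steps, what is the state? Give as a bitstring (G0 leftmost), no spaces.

Step 1: G0=1(const) G1=G0&G2=0&0=0 G2=G2|G0=0|0=0 -> 100
Step 2: G0=1(const) G1=G0&G2=1&0=0 G2=G2|G0=0|1=1 -> 101
Step 3: G0=1(const) G1=G0&G2=1&1=1 G2=G2|G0=1|1=1 -> 111
Step 4: G0=1(const) G1=G0&G2=1&1=1 G2=G2|G0=1|1=1 -> 111
Step 5: G0=1(const) G1=G0&G2=1&1=1 G2=G2|G0=1|1=1 -> 111

111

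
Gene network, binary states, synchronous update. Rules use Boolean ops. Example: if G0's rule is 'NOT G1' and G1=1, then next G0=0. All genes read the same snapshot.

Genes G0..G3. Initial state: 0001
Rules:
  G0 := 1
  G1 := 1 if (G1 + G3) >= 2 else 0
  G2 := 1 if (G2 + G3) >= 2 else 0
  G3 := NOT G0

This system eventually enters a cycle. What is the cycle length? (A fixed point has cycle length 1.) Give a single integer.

Answer: 1

Derivation:
Step 0: 0001
Step 1: G0=1(const) G1=(0+1>=2)=0 G2=(0+1>=2)=0 G3=NOT G0=NOT 0=1 -> 1001
Step 2: G0=1(const) G1=(0+1>=2)=0 G2=(0+1>=2)=0 G3=NOT G0=NOT 1=0 -> 1000
Step 3: G0=1(const) G1=(0+0>=2)=0 G2=(0+0>=2)=0 G3=NOT G0=NOT 1=0 -> 1000
State from step 3 equals state from step 2 -> cycle length 1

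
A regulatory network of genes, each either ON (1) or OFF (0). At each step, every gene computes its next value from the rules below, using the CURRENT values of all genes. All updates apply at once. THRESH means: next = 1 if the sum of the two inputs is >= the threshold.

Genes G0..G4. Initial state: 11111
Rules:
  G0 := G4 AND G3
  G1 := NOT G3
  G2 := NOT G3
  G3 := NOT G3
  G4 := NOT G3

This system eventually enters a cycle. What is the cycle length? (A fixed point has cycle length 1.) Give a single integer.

Step 0: 11111
Step 1: G0=G4&G3=1&1=1 G1=NOT G3=NOT 1=0 G2=NOT G3=NOT 1=0 G3=NOT G3=NOT 1=0 G4=NOT G3=NOT 1=0 -> 10000
Step 2: G0=G4&G3=0&0=0 G1=NOT G3=NOT 0=1 G2=NOT G3=NOT 0=1 G3=NOT G3=NOT 0=1 G4=NOT G3=NOT 0=1 -> 01111
Step 3: G0=G4&G3=1&1=1 G1=NOT G3=NOT 1=0 G2=NOT G3=NOT 1=0 G3=NOT G3=NOT 1=0 G4=NOT G3=NOT 1=0 -> 10000
State from step 3 equals state from step 1 -> cycle length 2

Answer: 2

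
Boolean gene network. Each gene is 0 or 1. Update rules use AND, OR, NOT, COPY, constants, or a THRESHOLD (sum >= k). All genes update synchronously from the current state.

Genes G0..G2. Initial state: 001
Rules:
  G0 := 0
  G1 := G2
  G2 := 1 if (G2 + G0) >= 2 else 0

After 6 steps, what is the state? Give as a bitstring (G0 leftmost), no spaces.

Step 1: G0=0(const) G1=G2=1 G2=(1+0>=2)=0 -> 010
Step 2: G0=0(const) G1=G2=0 G2=(0+0>=2)=0 -> 000
Step 3: G0=0(const) G1=G2=0 G2=(0+0>=2)=0 -> 000
Step 4: G0=0(const) G1=G2=0 G2=(0+0>=2)=0 -> 000
Step 5: G0=0(const) G1=G2=0 G2=(0+0>=2)=0 -> 000
Step 6: G0=0(const) G1=G2=0 G2=(0+0>=2)=0 -> 000

000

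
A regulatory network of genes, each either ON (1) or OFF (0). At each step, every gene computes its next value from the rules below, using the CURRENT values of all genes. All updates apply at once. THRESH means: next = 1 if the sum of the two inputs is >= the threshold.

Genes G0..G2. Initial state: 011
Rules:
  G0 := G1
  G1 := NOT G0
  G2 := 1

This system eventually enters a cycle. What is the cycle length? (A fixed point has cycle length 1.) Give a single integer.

Answer: 4

Derivation:
Step 0: 011
Step 1: G0=G1=1 G1=NOT G0=NOT 0=1 G2=1(const) -> 111
Step 2: G0=G1=1 G1=NOT G0=NOT 1=0 G2=1(const) -> 101
Step 3: G0=G1=0 G1=NOT G0=NOT 1=0 G2=1(const) -> 001
Step 4: G0=G1=0 G1=NOT G0=NOT 0=1 G2=1(const) -> 011
State from step 4 equals state from step 0 -> cycle length 4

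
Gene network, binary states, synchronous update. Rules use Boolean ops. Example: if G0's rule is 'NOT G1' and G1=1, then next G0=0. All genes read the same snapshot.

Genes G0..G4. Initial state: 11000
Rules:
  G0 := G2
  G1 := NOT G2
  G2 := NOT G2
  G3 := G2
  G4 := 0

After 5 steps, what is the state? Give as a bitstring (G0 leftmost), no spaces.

Step 1: G0=G2=0 G1=NOT G2=NOT 0=1 G2=NOT G2=NOT 0=1 G3=G2=0 G4=0(const) -> 01100
Step 2: G0=G2=1 G1=NOT G2=NOT 1=0 G2=NOT G2=NOT 1=0 G3=G2=1 G4=0(const) -> 10010
Step 3: G0=G2=0 G1=NOT G2=NOT 0=1 G2=NOT G2=NOT 0=1 G3=G2=0 G4=0(const) -> 01100
Step 4: G0=G2=1 G1=NOT G2=NOT 1=0 G2=NOT G2=NOT 1=0 G3=G2=1 G4=0(const) -> 10010
Step 5: G0=G2=0 G1=NOT G2=NOT 0=1 G2=NOT G2=NOT 0=1 G3=G2=0 G4=0(const) -> 01100

01100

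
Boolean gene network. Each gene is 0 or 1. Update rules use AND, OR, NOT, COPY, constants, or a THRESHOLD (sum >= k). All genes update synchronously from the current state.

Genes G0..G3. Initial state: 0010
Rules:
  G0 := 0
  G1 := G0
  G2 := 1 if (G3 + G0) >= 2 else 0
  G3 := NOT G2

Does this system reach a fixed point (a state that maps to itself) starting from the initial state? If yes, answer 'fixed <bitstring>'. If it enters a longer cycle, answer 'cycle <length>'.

Step 0: 0010
Step 1: G0=0(const) G1=G0=0 G2=(0+0>=2)=0 G3=NOT G2=NOT 1=0 -> 0000
Step 2: G0=0(const) G1=G0=0 G2=(0+0>=2)=0 G3=NOT G2=NOT 0=1 -> 0001
Step 3: G0=0(const) G1=G0=0 G2=(1+0>=2)=0 G3=NOT G2=NOT 0=1 -> 0001
Fixed point reached at step 2: 0001

Answer: fixed 0001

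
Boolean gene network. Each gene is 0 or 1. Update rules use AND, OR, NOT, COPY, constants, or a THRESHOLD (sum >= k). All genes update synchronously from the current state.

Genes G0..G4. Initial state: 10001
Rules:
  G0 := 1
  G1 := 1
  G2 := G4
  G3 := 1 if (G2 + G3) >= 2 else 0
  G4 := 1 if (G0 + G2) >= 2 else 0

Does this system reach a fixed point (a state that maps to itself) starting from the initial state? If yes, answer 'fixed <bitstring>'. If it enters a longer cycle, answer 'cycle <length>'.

Answer: cycle 2

Derivation:
Step 0: 10001
Step 1: G0=1(const) G1=1(const) G2=G4=1 G3=(0+0>=2)=0 G4=(1+0>=2)=0 -> 11100
Step 2: G0=1(const) G1=1(const) G2=G4=0 G3=(1+0>=2)=0 G4=(1+1>=2)=1 -> 11001
Step 3: G0=1(const) G1=1(const) G2=G4=1 G3=(0+0>=2)=0 G4=(1+0>=2)=0 -> 11100
Cycle of length 2 starting at step 1 -> no fixed point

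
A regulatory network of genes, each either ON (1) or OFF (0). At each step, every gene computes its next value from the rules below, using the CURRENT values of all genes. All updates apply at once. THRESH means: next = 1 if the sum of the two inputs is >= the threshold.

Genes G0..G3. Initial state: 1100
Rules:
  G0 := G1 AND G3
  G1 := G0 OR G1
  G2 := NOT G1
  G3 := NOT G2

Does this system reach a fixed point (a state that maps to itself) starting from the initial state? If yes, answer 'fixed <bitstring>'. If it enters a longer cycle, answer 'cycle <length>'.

Answer: fixed 1101

Derivation:
Step 0: 1100
Step 1: G0=G1&G3=1&0=0 G1=G0|G1=1|1=1 G2=NOT G1=NOT 1=0 G3=NOT G2=NOT 0=1 -> 0101
Step 2: G0=G1&G3=1&1=1 G1=G0|G1=0|1=1 G2=NOT G1=NOT 1=0 G3=NOT G2=NOT 0=1 -> 1101
Step 3: G0=G1&G3=1&1=1 G1=G0|G1=1|1=1 G2=NOT G1=NOT 1=0 G3=NOT G2=NOT 0=1 -> 1101
Fixed point reached at step 2: 1101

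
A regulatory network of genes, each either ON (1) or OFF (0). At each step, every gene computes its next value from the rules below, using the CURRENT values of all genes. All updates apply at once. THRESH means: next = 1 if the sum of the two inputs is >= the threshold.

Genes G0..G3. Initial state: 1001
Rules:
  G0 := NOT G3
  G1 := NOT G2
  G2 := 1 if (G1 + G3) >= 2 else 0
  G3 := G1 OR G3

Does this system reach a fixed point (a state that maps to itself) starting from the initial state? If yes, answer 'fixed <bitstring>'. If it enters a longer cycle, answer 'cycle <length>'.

Step 0: 1001
Step 1: G0=NOT G3=NOT 1=0 G1=NOT G2=NOT 0=1 G2=(0+1>=2)=0 G3=G1|G3=0|1=1 -> 0101
Step 2: G0=NOT G3=NOT 1=0 G1=NOT G2=NOT 0=1 G2=(1+1>=2)=1 G3=G1|G3=1|1=1 -> 0111
Step 3: G0=NOT G3=NOT 1=0 G1=NOT G2=NOT 1=0 G2=(1+1>=2)=1 G3=G1|G3=1|1=1 -> 0011
Step 4: G0=NOT G3=NOT 1=0 G1=NOT G2=NOT 1=0 G2=(0+1>=2)=0 G3=G1|G3=0|1=1 -> 0001
Step 5: G0=NOT G3=NOT 1=0 G1=NOT G2=NOT 0=1 G2=(0+1>=2)=0 G3=G1|G3=0|1=1 -> 0101
Cycle of length 4 starting at step 1 -> no fixed point

Answer: cycle 4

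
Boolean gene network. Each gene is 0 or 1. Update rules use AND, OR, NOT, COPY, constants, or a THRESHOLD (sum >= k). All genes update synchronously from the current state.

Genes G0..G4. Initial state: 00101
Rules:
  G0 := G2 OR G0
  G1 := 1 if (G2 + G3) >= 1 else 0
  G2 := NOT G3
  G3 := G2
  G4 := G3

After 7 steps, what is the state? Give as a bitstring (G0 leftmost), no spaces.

Step 1: G0=G2|G0=1|0=1 G1=(1+0>=1)=1 G2=NOT G3=NOT 0=1 G3=G2=1 G4=G3=0 -> 11110
Step 2: G0=G2|G0=1|1=1 G1=(1+1>=1)=1 G2=NOT G3=NOT 1=0 G3=G2=1 G4=G3=1 -> 11011
Step 3: G0=G2|G0=0|1=1 G1=(0+1>=1)=1 G2=NOT G3=NOT 1=0 G3=G2=0 G4=G3=1 -> 11001
Step 4: G0=G2|G0=0|1=1 G1=(0+0>=1)=0 G2=NOT G3=NOT 0=1 G3=G2=0 G4=G3=0 -> 10100
Step 5: G0=G2|G0=1|1=1 G1=(1+0>=1)=1 G2=NOT G3=NOT 0=1 G3=G2=1 G4=G3=0 -> 11110
Step 6: G0=G2|G0=1|1=1 G1=(1+1>=1)=1 G2=NOT G3=NOT 1=0 G3=G2=1 G4=G3=1 -> 11011
Step 7: G0=G2|G0=0|1=1 G1=(0+1>=1)=1 G2=NOT G3=NOT 1=0 G3=G2=0 G4=G3=1 -> 11001

11001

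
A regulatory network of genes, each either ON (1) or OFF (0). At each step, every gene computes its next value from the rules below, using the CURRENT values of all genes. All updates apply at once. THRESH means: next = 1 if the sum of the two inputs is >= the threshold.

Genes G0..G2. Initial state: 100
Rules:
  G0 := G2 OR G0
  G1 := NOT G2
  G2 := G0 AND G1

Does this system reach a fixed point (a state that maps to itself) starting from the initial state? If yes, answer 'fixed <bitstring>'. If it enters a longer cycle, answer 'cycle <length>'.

Answer: cycle 4

Derivation:
Step 0: 100
Step 1: G0=G2|G0=0|1=1 G1=NOT G2=NOT 0=1 G2=G0&G1=1&0=0 -> 110
Step 2: G0=G2|G0=0|1=1 G1=NOT G2=NOT 0=1 G2=G0&G1=1&1=1 -> 111
Step 3: G0=G2|G0=1|1=1 G1=NOT G2=NOT 1=0 G2=G0&G1=1&1=1 -> 101
Step 4: G0=G2|G0=1|1=1 G1=NOT G2=NOT 1=0 G2=G0&G1=1&0=0 -> 100
Cycle of length 4 starting at step 0 -> no fixed point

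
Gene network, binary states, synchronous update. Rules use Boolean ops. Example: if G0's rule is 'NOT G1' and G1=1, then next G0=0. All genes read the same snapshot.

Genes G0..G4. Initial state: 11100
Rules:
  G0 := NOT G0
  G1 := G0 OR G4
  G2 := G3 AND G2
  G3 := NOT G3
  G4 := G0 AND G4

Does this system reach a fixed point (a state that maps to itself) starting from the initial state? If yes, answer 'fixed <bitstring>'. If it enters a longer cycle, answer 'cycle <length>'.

Step 0: 11100
Step 1: G0=NOT G0=NOT 1=0 G1=G0|G4=1|0=1 G2=G3&G2=0&1=0 G3=NOT G3=NOT 0=1 G4=G0&G4=1&0=0 -> 01010
Step 2: G0=NOT G0=NOT 0=1 G1=G0|G4=0|0=0 G2=G3&G2=1&0=0 G3=NOT G3=NOT 1=0 G4=G0&G4=0&0=0 -> 10000
Step 3: G0=NOT G0=NOT 1=0 G1=G0|G4=1|0=1 G2=G3&G2=0&0=0 G3=NOT G3=NOT 0=1 G4=G0&G4=1&0=0 -> 01010
Cycle of length 2 starting at step 1 -> no fixed point

Answer: cycle 2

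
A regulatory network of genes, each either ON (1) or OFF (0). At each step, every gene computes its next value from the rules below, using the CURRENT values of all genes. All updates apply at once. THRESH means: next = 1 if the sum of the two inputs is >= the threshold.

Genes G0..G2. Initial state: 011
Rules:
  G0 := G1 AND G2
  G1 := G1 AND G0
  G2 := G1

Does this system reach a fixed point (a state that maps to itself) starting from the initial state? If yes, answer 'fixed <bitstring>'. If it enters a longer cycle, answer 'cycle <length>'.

Step 0: 011
Step 1: G0=G1&G2=1&1=1 G1=G1&G0=1&0=0 G2=G1=1 -> 101
Step 2: G0=G1&G2=0&1=0 G1=G1&G0=0&1=0 G2=G1=0 -> 000
Step 3: G0=G1&G2=0&0=0 G1=G1&G0=0&0=0 G2=G1=0 -> 000
Fixed point reached at step 2: 000

Answer: fixed 000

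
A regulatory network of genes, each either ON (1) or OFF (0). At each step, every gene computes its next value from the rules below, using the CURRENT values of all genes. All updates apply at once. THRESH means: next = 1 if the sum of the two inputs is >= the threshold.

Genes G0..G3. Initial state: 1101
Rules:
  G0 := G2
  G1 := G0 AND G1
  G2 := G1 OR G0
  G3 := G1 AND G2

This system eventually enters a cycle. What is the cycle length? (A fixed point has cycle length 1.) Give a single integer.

Step 0: 1101
Step 1: G0=G2=0 G1=G0&G1=1&1=1 G2=G1|G0=1|1=1 G3=G1&G2=1&0=0 -> 0110
Step 2: G0=G2=1 G1=G0&G1=0&1=0 G2=G1|G0=1|0=1 G3=G1&G2=1&1=1 -> 1011
Step 3: G0=G2=1 G1=G0&G1=1&0=0 G2=G1|G0=0|1=1 G3=G1&G2=0&1=0 -> 1010
Step 4: G0=G2=1 G1=G0&G1=1&0=0 G2=G1|G0=0|1=1 G3=G1&G2=0&1=0 -> 1010
State from step 4 equals state from step 3 -> cycle length 1

Answer: 1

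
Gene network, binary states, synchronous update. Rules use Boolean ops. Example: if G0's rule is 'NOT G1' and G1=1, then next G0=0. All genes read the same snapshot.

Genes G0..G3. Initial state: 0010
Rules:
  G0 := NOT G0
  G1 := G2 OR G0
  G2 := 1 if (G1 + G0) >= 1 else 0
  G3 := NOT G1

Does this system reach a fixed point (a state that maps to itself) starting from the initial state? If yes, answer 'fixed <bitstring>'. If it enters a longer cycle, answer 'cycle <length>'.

Answer: cycle 2

Derivation:
Step 0: 0010
Step 1: G0=NOT G0=NOT 0=1 G1=G2|G0=1|0=1 G2=(0+0>=1)=0 G3=NOT G1=NOT 0=1 -> 1101
Step 2: G0=NOT G0=NOT 1=0 G1=G2|G0=0|1=1 G2=(1+1>=1)=1 G3=NOT G1=NOT 1=0 -> 0110
Step 3: G0=NOT G0=NOT 0=1 G1=G2|G0=1|0=1 G2=(1+0>=1)=1 G3=NOT G1=NOT 1=0 -> 1110
Step 4: G0=NOT G0=NOT 1=0 G1=G2|G0=1|1=1 G2=(1+1>=1)=1 G3=NOT G1=NOT 1=0 -> 0110
Cycle of length 2 starting at step 2 -> no fixed point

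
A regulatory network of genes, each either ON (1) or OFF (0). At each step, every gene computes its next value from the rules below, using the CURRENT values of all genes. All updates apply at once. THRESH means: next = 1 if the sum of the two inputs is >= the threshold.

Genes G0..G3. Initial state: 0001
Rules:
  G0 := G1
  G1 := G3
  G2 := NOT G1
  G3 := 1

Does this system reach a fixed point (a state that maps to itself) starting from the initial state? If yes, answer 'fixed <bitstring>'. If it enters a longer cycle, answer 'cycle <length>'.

Answer: fixed 1101

Derivation:
Step 0: 0001
Step 1: G0=G1=0 G1=G3=1 G2=NOT G1=NOT 0=1 G3=1(const) -> 0111
Step 2: G0=G1=1 G1=G3=1 G2=NOT G1=NOT 1=0 G3=1(const) -> 1101
Step 3: G0=G1=1 G1=G3=1 G2=NOT G1=NOT 1=0 G3=1(const) -> 1101
Fixed point reached at step 2: 1101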